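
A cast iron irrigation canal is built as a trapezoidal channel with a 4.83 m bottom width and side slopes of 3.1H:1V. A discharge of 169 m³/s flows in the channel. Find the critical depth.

At critical depth, Q² T / (g A³) = 1, i.e. A³/T = Q²/g = 169²/9.81 = 2911.
Try y = 2.23 m: A³/T = 962.6 — low.
Try y = 3.6 m: A³/T = 7026 — high.
Try y = 2.92 m: A³/T = 2904 — close enough.

y_c = 2.92 m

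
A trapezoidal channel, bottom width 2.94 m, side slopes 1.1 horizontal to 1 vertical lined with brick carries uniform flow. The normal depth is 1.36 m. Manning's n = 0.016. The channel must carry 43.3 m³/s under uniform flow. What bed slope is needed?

With bottom width b = 2.94 m and side slope z = 1.1: A = (b + zy)y = (2.94 + 1.1×1.36)×1.36 = 6.033 m²; P = b + 2y√(1+z²) = 2.94 + 2×1.36×1.487 = 6.984 m.
Hydraulic radius R = A/P = 6.033/6.984 = 0.8639 m.
From Manning's equation, S = [nQ / (1 A R^(2/3))]² = [0.016 × 43.3 / (1 × 6.033 × 0.8639^(2/3))]² = 0.016.

S = 0.016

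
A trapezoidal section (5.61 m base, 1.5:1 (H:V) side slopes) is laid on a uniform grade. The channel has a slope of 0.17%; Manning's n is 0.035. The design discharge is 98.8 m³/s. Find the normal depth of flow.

Manning's equation rearranged: A R^(2/3) = nQ / (1·√S) = 0.035 × 98.8 / (√0.0017) = 83.87.
At y = 3.47 m: A R^(2/3) = 60.97 — too small.
At y = 4.06 m: A R^(2/3) = 83.87 — ≈ 83.87.

y_n = 4.06 m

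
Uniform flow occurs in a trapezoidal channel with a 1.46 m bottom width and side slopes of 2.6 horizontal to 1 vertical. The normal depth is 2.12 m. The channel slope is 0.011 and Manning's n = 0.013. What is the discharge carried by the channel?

With bottom width b = 1.46 m and side slope z = 2.6: A = (b + zy)y = (1.46 + 2.6×2.12)×2.12 = 14.78 m²; P = b + 2y√(1+z²) = 1.46 + 2×2.12×2.786 = 13.27 m.
Hydraulic radius R = A/P = 14.78/13.27 = 1.114 m.
Manning's equation: Q = (1/n) A R^(2/3) S^(1/2) = (1/0.013) × 14.78 × 1.114^(2/3) × 0.011^(1/2) = 128 m³/s.

Q = 128 m³/s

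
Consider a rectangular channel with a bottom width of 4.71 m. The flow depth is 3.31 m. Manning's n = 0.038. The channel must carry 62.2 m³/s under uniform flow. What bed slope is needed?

Flow area A = b·y = 4.71 × 3.31 = 15.59 m². Wetted perimeter P = b + 2y = 4.71 + 2×3.31 = 11.33 m.
Hydraulic radius R = A/P = 15.59/11.33 = 1.376 m.
From Manning's equation, S = [nQ / (1 A R^(2/3))]² = [0.038 × 62.2 / (1 × 15.59 × 1.376^(2/3))]² = 0.015.

S = 0.015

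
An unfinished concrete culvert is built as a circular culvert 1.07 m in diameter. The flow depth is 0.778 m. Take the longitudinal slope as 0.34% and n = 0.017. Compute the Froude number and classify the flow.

For a circular section of diameter D = 1.07 m at depth y = 0.778 m, the central angle is θ = 2 arccos(1 − 2y/D) = 4.085 rad. Then A = (D²/8)(θ − sin θ) = 0.7004 m² and P = Dθ/2 = 2.185 m.
Hydraulic radius R = A/P = 0.7004/2.185 = 0.3205 m.
V = (1/n) R^(2/3) √S = (1/0.017) × 0.3205^(2/3) × √0.0034 = 1.606 m/s. Hydraulic depth D_h = A/T = 0.7004/0.9533 = 0.7347 m.
Froude number Fr = V/√(g·D_h) = 1.606/√(9.81×0.7347) = 0.598, which is less than 1, so the flow is subcritical.

subcritical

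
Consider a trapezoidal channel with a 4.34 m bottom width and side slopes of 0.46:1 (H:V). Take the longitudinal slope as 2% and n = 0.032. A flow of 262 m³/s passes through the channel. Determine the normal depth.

Manning's equation rearranged: A R^(2/3) = nQ / (1·√S) = 0.032 × 262 / (√0.02) = 59.28.
Trying y = 4.02 m: A R^(2/3) = 37.98 — low.
Trying y = 5.91 m: A R^(2/3) = 74.87 — high.
Trying y = 5.19 m: A R^(2/3) = 59.32 — ≈ 59.28.

y_n = 5.19 m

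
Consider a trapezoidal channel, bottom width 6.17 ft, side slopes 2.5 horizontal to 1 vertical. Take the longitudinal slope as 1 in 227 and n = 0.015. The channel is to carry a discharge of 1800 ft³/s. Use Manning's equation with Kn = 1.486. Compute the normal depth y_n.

Manning's equation rearranged: A R^(2/3) = nQ / (1.486·√S) = 0.015 × 1800 / (1.486 × √0.004405) = 273.8.
At y = 7.21 ft: A R^(2/3) = 430.5 — high.
At y = 4.78 ft: A R^(2/3) = 168.5 — low.
At y = 5.93 ft: A R^(2/3) = 274.1 — ≈ 273.8.

y_n = 5.93 ft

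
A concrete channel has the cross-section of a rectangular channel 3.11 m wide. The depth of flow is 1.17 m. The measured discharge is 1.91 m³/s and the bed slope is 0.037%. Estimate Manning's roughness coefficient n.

Flow area A = b·y = 3.11 × 1.17 = 3.639 m². Wetted perimeter P = b + 2y = 3.11 + 2×1.17 = 5.45 m.
Hydraulic radius R = A/P = 3.639/5.45 = 0.6677 m.
Rearranging Manning's equation: n = (1/Q) A R^(2/3) S^(1/2) = (1/1.91) × 3.639 × 0.6677^(2/3) × √0.00037 = 0.028.

n = 0.028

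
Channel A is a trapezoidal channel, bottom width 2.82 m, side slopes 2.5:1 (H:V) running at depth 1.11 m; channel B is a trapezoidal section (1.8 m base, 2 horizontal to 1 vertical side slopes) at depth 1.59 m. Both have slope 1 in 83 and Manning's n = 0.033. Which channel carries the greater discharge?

Channel A: With bottom width b = 2.82 m and side slope z = 2.5: A = (b + zy)y = (2.82 + 2.5×1.11)×1.11 = 6.21 m²; P = b + 2y√(1+z²) = 2.82 + 2×1.11×2.693 = 8.798 m. Hydraulic radius R = A/P = 6.21/8.798 = 0.7059 m. Q_A = (1/0.033)·6.21·0.7059^(2/3)·√0.01205 = 16.38 m³/s.
Channel B: With bottom width b = 1.8 m and side slope z = 2: A = (b + zy)y = (1.8 + 2×1.59)×1.59 = 7.918 m²; P = b + 2y√(1+z²) = 1.8 + 2×1.59×2.236 = 8.911 m. Hydraulic radius R = A/P = 7.918/8.911 = 0.8886 m. Q_B = (1/0.033)·7.918·0.8886^(2/3)·√0.01205 = 24.34 m³/s.
Q_A = 16.38 m³/s vs Q_B = 24.34 m³/s, so channel B carries more.

channel B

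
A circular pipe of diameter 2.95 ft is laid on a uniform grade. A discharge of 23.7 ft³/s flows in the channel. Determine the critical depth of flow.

At critical depth, Q² T / (g A³) = 1, i.e. A³/T = Q²/g = 23.7²/32.2 = 17.44.
Trying y = 1.77 ft: A³/T = 27.16 — too large.
Trying y = 1.09 ft: A³/T = 4.243 — too small.
Trying y = 1.58 ft: A³/T = 17.59 — matches.

y_c = 1.58 ft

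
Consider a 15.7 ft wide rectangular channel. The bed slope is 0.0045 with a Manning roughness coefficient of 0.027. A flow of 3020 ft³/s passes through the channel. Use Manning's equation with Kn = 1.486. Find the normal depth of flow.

y_n = 17 ft

Manning's equation rearranged: A R^(2/3) = nQ / (1.486·√S) = 0.027 × 3020 / (1.486 × √0.0045) = 818.
At y = 19.2 ft: A R^(2/3) = 947.4 — too large.
At y = 11.6 ft: A R^(2/3) = 509.7 — too small.
At y = 17 ft: A R^(2/3) = 818.5 — close enough.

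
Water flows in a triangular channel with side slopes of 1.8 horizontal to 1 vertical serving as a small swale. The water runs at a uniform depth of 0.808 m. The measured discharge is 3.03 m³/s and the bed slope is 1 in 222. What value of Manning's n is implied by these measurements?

n = 0.013

For a triangular section with side slope z = 1.8: A = zy² = 1.8×0.808² = 1.175 m²; P = 2y√(1+z²) = 2×0.808×2.059 = 3.328 m.
Hydraulic radius R = A/P = 1.175/3.328 = 0.3532 m.
Rearranging Manning's equation: n = (1/Q) A R^(2/3) S^(1/2) = (1/3.03) × 1.175 × 0.3532^(2/3) × √0.004505 = 0.013.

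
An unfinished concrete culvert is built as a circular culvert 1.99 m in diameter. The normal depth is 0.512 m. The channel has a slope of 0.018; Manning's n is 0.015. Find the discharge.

Q = 2.53 m³/s

For a circular section of diameter D = 1.99 m at depth y = 0.512 m, the central angle is θ = 2 arccos(1 − 2y/D) = 2.128 rad. Then A = (D²/8)(θ − sin θ) = 0.6332 m² and P = Dθ/2 = 2.117 m.
Hydraulic radius R = A/P = 0.6332/2.117 = 0.2991 m.
Manning's equation: Q = (1/n) A R^(2/3) S^(1/2) = (1/0.015) × 0.6332 × 0.2991^(2/3) × 0.018^(1/2) = 2.53 m³/s.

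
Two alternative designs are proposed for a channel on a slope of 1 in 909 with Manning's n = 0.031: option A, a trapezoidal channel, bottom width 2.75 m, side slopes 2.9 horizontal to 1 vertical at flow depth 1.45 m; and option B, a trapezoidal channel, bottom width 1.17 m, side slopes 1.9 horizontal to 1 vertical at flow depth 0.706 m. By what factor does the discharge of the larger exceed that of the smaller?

9.18

Channel A: With bottom width b = 2.75 m and side slope z = 2.9: A = (b + zy)y = (2.75 + 2.9×1.45)×1.45 = 10.08 m²; P = b + 2y√(1+z²) = 2.75 + 2×1.45×3.068 = 11.65 m. Hydraulic radius R = A/P = 10.08/11.65 = 0.8659 m. Q_A = (1/0.031)·10.08·0.8659^(2/3)·√0.0011 = 9.803 m³/s.
Channel B: With bottom width b = 1.17 m and side slope z = 1.9: A = (b + zy)y = (1.17 + 1.9×0.706)×0.706 = 1.773 m²; P = b + 2y√(1+z²) = 1.17 + 2×0.706×2.147 = 4.202 m. Hydraulic radius R = A/P = 1.773/4.202 = 0.422 m. Q_B = (1/0.031)·1.773·0.422^(2/3)·√0.0011 = 1.067 m³/s.
The larger discharge is 9.803 m³/s and the smaller is 1.067 m³/s; the ratio is 9.18.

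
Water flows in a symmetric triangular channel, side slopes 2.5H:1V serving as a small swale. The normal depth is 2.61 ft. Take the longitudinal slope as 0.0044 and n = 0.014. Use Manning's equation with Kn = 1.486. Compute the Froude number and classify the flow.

For a triangular section with side slope z = 2.5: A = zy² = 2.5×2.61² = 17.03 ft²; P = 2y√(1+z²) = 2×2.61×2.693 = 14.06 ft.
Hydraulic radius R = A/P = 17.03/14.06 = 1.212 ft.
V = (1.486/n) R^(2/3) √S = (1.486/0.014) × 1.212^(2/3) × √0.0044 = 8.002 ft/s. Hydraulic depth D_h = A/T = 17.03/13.05 = 1.305 ft.
Froude number Fr = V/√(g·D_h) = 8.002/√(32.2×1.305) = 1.23, which is greater than 1, so the flow is supercritical.

supercritical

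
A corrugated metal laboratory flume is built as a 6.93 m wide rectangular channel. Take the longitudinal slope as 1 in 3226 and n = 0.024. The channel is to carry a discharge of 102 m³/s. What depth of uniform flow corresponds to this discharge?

y_n = 10.6 m

Manning's equation rearranged: A R^(2/3) = nQ / (1·√S) = 0.024 × 102 / (√0.00031) = 139.
At y = 9.1 m: A R^(2/3) = 116.5 — too small.
At y = 12.7 m: A R^(2/3) = 171.6 — too large.
At y = 10.6 m: A R^(2/3) = 139.3 — close enough.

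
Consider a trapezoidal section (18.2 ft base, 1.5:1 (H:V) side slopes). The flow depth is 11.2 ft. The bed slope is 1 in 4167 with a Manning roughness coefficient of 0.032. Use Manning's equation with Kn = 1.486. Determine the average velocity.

With bottom width b = 18.2 ft and side slope z = 1.5: A = (b + zy)y = (18.2 + 1.5×11.2)×11.2 = 392 ft²; P = b + 2y√(1+z²) = 18.2 + 2×11.2×1.803 = 58.58 ft.
Hydraulic radius R = A/P = 392/58.58 = 6.691 ft.
From Manning's equation, V = (1.486/n) R^(2/3) S^(1/2) = (1.486/0.032) × 6.691^(2/3) × 0.00024^(1/2) = 2.55 ft/s.

V = 2.55 ft/s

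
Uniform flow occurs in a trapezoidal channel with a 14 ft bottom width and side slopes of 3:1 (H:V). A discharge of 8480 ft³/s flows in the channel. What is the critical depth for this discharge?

y_c = 11.7 ft

At critical depth, Q² T / (g A³) = 1, i.e. A³/T = Q²/g = 8480²/32.2 = 2233000.
Try y = 8.63 ft: A³/T = 620200 — short.
Try y = 13.1 ft: A³/T = 3676000 — over.
Try y = 11.7 ft: A³/T = 2252000 — matches.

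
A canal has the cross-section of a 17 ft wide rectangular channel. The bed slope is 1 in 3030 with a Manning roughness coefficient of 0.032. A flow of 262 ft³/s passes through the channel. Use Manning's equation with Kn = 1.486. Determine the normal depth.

Manning's equation rearranged: A R^(2/3) = nQ / (1.486·√S) = 0.032 × 262 / (1.486 × √0.00033) = 310.6.
Try y = 8.83 ft: A R^(2/3) = 398.8 — high.
Try y = 5.75 ft: A R^(2/3) = 222.3 — low.
Try y = 7.33 ft: A R^(2/3) = 310.6 — matches.

y_n = 7.33 ft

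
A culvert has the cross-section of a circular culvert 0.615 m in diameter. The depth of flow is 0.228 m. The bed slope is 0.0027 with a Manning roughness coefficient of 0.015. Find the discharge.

For a circular section of diameter D = 0.615 m at depth y = 0.228 m, the central angle is θ = 2 arccos(1 − 2y/D) = 2.619 rad. Then A = (D²/8)(θ − sin θ) = 0.1002 m² and P = Dθ/2 = 0.8052 m.
Hydraulic radius R = A/P = 0.1002/0.8052 = 0.1244 m.
Manning's equation: Q = (1/n) A R^(2/3) S^(1/2) = (1/0.015) × 0.1002 × 0.1244^(2/3) × 0.0027^(1/2) = 0.0865 m³/s.

Q = 0.0865 m³/s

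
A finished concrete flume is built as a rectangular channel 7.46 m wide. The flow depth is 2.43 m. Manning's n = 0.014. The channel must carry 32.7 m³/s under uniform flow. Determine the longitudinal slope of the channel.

S = 0.000381

Flow area A = b·y = 7.46 × 2.43 = 18.13 m². Wetted perimeter P = b + 2y = 7.46 + 2×2.43 = 12.32 m.
Hydraulic radius R = A/P = 18.13/12.32 = 1.471 m.
From Manning's equation, S = [nQ / (1 A R^(2/3))]² = [0.014 × 32.7 / (1 × 18.13 × 1.471^(2/3))]² = 0.000381.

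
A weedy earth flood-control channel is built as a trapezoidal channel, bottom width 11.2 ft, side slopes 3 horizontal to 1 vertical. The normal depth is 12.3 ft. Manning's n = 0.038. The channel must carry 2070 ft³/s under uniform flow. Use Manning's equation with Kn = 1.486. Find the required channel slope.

S = 0.00064

With bottom width b = 11.2 ft and side slope z = 3: A = (b + zy)y = (11.2 + 3×12.3)×12.3 = 591.6 ft²; P = b + 2y√(1+z²) = 11.2 + 2×12.3×3.162 = 88.99 ft.
Hydraulic radius R = A/P = 591.6/88.99 = 6.648 ft.
From Manning's equation, S = [nQ / (1.486 A R^(2/3))]² = [0.038 × 2070 / (1.486 × 591.6 × 6.648^(2/3))]² = 0.00064.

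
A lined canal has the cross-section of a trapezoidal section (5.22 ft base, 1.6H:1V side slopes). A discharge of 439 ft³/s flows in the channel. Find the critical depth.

At critical depth, Q² T / (g A³) = 1, i.e. A³/T = Q²/g = 439²/32.2 = 5985.
Try y = 3.13 ft: A³/T = 2153 — short.
Try y = 5 ft: A³/T = 13610 — over.
Try y = 4.07 ft: A³/T = 5967 — ≈ 5985.

y_c = 4.07 ft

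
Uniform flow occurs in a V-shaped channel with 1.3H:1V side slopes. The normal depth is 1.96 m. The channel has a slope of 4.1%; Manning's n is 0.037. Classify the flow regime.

For a triangular section with side slope z = 1.3: A = zy² = 1.3×1.96² = 4.994 m²; P = 2y√(1+z²) = 2×1.96×1.64 = 6.429 m.
Hydraulic radius R = A/P = 4.994/6.429 = 0.7768 m.
V = (1/n) R^(2/3) √S = (1/0.037) × 0.7768^(2/3) × √0.041 = 4.624 m/s. Hydraulic depth D_h = A/T = 4.994/5.096 = 0.98 m.
Froude number Fr = V/√(g·D_h) = 4.624/√(9.81×0.98) = 1.49, which is greater than 1, so the flow is supercritical.

supercritical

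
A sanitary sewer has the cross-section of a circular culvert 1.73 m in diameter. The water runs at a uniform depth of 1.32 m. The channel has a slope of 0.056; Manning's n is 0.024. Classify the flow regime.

For a circular section of diameter D = 1.73 m at depth y = 1.32 m, the central angle is θ = 2 arccos(1 − 2y/D) = 4.249 rad. Then A = (D²/8)(θ − sin θ) = 1.924 m² and P = Dθ/2 = 3.676 m.
Hydraulic radius R = A/P = 1.924/3.676 = 0.5236 m.
V = (1/n) R^(2/3) √S = (1/0.024) × 0.5236^(2/3) × √0.056 = 6.405 m/s. Hydraulic depth D_h = A/T = 1.924/1.471 = 1.308 m.
Froude number Fr = V/√(g·D_h) = 6.405/√(9.81×1.308) = 1.79, which is greater than 1, so the flow is supercritical.

supercritical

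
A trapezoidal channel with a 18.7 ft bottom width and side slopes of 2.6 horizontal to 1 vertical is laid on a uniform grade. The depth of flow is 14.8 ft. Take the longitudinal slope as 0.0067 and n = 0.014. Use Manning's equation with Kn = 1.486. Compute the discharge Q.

Q = 30300 ft³/s

With bottom width b = 18.7 ft and side slope z = 2.6: A = (b + zy)y = (18.7 + 2.6×14.8)×14.8 = 846.3 ft²; P = b + 2y√(1+z²) = 18.7 + 2×14.8×2.786 = 101.2 ft.
Hydraulic radius R = A/P = 846.3/101.2 = 8.366 ft.
Manning's equation: Q = (1.486/n) A R^(2/3) S^(1/2) = (1.486/0.014) × 846.3 × 8.366^(2/3) × 0.0067^(1/2) = 30300 ft³/s.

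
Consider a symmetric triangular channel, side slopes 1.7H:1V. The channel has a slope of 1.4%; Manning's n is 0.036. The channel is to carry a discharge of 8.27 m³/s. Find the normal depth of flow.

Manning's equation rearranged: A R^(2/3) = nQ / (1·√S) = 0.036 × 8.27 / (√0.014) = 2.516.
At y = 1.62 m: A R^(2/3) = 3.511 — high.
At y = 1.09 m: A R^(2/3) = 1.221 — low.
At y = 1.43 m: A R^(2/3) = 2.518 — matches.

y_n = 1.43 m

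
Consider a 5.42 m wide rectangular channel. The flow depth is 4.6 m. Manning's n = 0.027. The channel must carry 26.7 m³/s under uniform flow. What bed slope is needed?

Flow area A = b·y = 5.42 × 4.6 = 24.93 m². Wetted perimeter P = b + 2y = 5.42 + 2×4.6 = 14.62 m.
Hydraulic radius R = A/P = 24.93/14.62 = 1.705 m.
From Manning's equation, S = [nQ / (1 A R^(2/3))]² = [0.027 × 26.7 / (1 × 24.93 × 1.705^(2/3))]² = 0.00041.

S = 0.00041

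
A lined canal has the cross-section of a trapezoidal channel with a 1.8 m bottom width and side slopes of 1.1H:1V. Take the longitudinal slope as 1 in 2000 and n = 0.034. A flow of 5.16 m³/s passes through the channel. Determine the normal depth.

Manning's equation rearranged: A R^(2/3) = nQ / (1·√S) = 0.034 × 5.16 / (√0.0005) = 7.846.
Try y = 2.12 m: A R^(2/3) = 9.227 — too large.
Try y = 1.5 m: A R^(2/3) = 4.558 — too small.
Try y = 1.96 m: A R^(2/3) = 7.839 — close enough.

y_n = 1.96 m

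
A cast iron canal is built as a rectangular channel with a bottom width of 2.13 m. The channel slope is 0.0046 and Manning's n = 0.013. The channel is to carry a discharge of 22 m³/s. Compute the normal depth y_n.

y_n = 2.42 m

Manning's equation rearranged: A R^(2/3) = nQ / (1·√S) = 0.013 × 22 / (√0.0046) = 4.217.
Trying y = 1.89 m: A R^(2/3) = 3.117 — short.
Trying y = 2.84 m: A R^(2/3) = 5.102 — over.
Trying y = 2.42 m: A R^(2/3) = 4.215 — matches.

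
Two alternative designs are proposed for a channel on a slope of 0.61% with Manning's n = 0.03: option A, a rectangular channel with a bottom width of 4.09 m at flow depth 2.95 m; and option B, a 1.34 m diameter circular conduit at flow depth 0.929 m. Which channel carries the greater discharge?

Channel A: Flow area A = b·y = 4.09 × 2.95 = 12.07 m². Wetted perimeter P = b + 2y = 4.09 + 2×2.95 = 9.99 m. Hydraulic radius R = A/P = 12.07/9.99 = 1.208 m. Q_A = (1/0.03)·12.07·1.208^(2/3)·√0.0061 = 35.62 m³/s.
Channel B: For a circular section of diameter D = 1.34 m at depth y = 0.929 m, the central angle is θ = 2 arccos(1 − 2y/D) = 3.935 rad. Then A = (D²/8)(θ − sin θ) = 1.043 m² and P = Dθ/2 = 2.637 m. Hydraulic radius R = A/P = 1.043/2.637 = 0.3957 m. Q_B = (1/0.03)·1.043·0.3957^(2/3)·√0.0061 = 1.464 m³/s.
Q_A = 35.62 m³/s vs Q_B = 1.464 m³/s, so channel A carries more.

channel A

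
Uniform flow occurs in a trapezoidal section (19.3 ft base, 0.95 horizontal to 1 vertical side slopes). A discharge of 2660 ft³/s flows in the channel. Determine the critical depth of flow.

y_c = 7.38 ft

At critical depth, Q² T / (g A³) = 1, i.e. A³/T = Q²/g = 2660²/32.2 = 219700.
At y = 8.64 ft: A³/T = 375900 — too large.
At y = 6.22 ft: A³/T = 123900 — too small.
At y = 7.38 ft: A³/T = 219700 — ≈ 219700.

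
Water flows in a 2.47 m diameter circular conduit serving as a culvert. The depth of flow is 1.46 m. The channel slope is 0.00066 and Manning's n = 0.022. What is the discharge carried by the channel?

Q = 2.66 m³/s

For a circular section of diameter D = 2.47 m at depth y = 1.46 m, the central angle is θ = 2 arccos(1 − 2y/D) = 3.508 rad. Then A = (D²/8)(θ − sin θ) = 2.948 m² and P = Dθ/2 = 4.332 m.
Hydraulic radius R = A/P = 2.948/4.332 = 0.6806 m.
Manning's equation: Q = (1/n) A R^(2/3) S^(1/2) = (1/0.022) × 2.948 × 0.6806^(2/3) × 0.00066^(1/2) = 2.66 m³/s.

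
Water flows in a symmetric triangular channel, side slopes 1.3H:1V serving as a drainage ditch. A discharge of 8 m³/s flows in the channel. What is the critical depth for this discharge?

y_c = 1.5 m

At critical depth, Q² T / (g A³) = 1, i.e. A³/T = Q²/g = 8²/9.81 = 6.524.
Try y = 1.31 m: A³/T = 3.26 — too small.
Try y = 1.82 m: A³/T = 16.87 — too large.
Try y = 1.5 m: A³/T = 6.417 — ≈ 6.524.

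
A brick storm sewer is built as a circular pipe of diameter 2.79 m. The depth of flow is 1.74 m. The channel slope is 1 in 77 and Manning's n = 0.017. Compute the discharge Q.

For a circular section of diameter D = 2.79 m at depth y = 1.74 m, the central angle is θ = 2 arccos(1 − 2y/D) = 3.641 rad. Then A = (D²/8)(θ − sin θ) = 4.009 m² and P = Dθ/2 = 5.08 m.
Hydraulic radius R = A/P = 4.009/5.08 = 0.7893 m.
Manning's equation: Q = (1/n) A R^(2/3) S^(1/2) = (1/0.017) × 4.009 × 0.7893^(2/3) × 0.01299^(1/2) = 23 m³/s.

Q = 23 m³/s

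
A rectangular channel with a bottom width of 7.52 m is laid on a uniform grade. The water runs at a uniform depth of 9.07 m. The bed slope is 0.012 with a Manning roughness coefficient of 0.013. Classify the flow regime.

supercritical

Flow area A = b·y = 7.52 × 9.07 = 68.21 m². Wetted perimeter P = b + 2y = 7.52 + 2×9.07 = 25.66 m.
Hydraulic radius R = A/P = 68.21/25.66 = 2.658 m.
V = (1/n) R^(2/3) √S = (1/0.013) × 2.658^(2/3) × √0.012 = 16.17 m/s. Hydraulic depth D_h = A/T = 68.21/7.52 = 9.07 m.
Froude number Fr = V/√(g·D_h) = 16.17/√(9.81×9.07) = 1.71, which is greater than 1, so the flow is supercritical.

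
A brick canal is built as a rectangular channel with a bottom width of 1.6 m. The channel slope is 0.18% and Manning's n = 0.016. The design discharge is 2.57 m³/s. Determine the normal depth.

Manning's equation rearranged: A R^(2/3) = nQ / (1·√S) = 0.016 × 2.57 / (√0.0018) = 0.9692.
At y = 0.768 m: A R^(2/3) = 0.658 — short.
At y = 1.19 m: A R^(2/3) = 1.165 — over.
At y = 1.03 m: A R^(2/3) = 0.9681 — close enough.

y_n = 1.03 m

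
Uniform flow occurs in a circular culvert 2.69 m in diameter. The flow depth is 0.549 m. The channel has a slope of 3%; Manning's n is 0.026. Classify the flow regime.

For a circular section of diameter D = 2.69 m at depth y = 0.549 m, the central angle is θ = 2 arccos(1 − 2y/D) = 1.875 rad. Then A = (D²/8)(θ − sin θ) = 0.8329 m² and P = Dθ/2 = 2.522 m.
Hydraulic radius R = A/P = 0.8329/2.522 = 0.3303 m.
V = (1/n) R^(2/3) √S = (1/0.026) × 0.3303^(2/3) × √0.03 = 3.183 m/s. Hydraulic depth D_h = A/T = 0.8329/2.168 = 0.3841 m.
Froude number Fr = V/√(g·D_h) = 3.183/√(9.81×0.3841) = 1.64, which is greater than 1, so the flow is supercritical.

supercritical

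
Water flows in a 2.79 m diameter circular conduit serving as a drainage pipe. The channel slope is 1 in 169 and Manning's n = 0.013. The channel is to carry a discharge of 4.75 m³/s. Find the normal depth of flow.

Manning's equation rearranged: A R^(2/3) = nQ / (1·√S) = 0.013 × 4.75 / (√0.005917) = 0.8027.
Try y = 0.539 m: A R^(2/3) = 0.3925 — too small.
Try y = 0.98 m: A R^(2/3) = 1.273 — too large.
Try y = 0.771 m: A R^(2/3) = 0.8024 — matches.

y_n = 0.771 m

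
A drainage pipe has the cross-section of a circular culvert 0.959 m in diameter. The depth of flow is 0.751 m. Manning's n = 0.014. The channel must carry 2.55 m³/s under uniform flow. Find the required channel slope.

S = 0.0179

For a circular section of diameter D = 0.959 m at depth y = 0.751 m, the central angle is θ = 2 arccos(1 − 2y/D) = 4.345 rad. Then A = (D²/8)(θ − sin θ) = 0.6069 m² and P = Dθ/2 = 2.084 m.
Hydraulic radius R = A/P = 0.6069/2.084 = 0.2912 m.
From Manning's equation, S = [nQ / (1 A R^(2/3))]² = [0.014 × 2.55 / (1 × 0.6069 × 0.2912^(2/3))]² = 0.0179.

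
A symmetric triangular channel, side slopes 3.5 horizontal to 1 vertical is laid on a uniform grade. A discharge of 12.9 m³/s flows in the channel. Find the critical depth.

At critical depth, Q² T / (g A³) = 1, i.e. A³/T = Q²/g = 12.9²/9.81 = 16.96.
At y = 1.39 m: A³/T = 31.78 — too large.
At y = 0.94 m: A³/T = 4.495 — too small.
At y = 1.23 m: A³/T = 17.24 — matches.

y_c = 1.23 m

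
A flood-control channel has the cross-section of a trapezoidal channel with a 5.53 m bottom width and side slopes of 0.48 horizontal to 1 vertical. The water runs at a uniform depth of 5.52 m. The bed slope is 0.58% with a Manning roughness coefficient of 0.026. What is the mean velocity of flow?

With bottom width b = 5.53 m and side slope z = 0.48: A = (b + zy)y = (5.53 + 0.48×5.52)×5.52 = 45.15 m²; P = b + 2y√(1+z²) = 5.53 + 2×5.52×1.109 = 17.78 m.
Hydraulic radius R = A/P = 45.15/17.78 = 2.54 m.
From Manning's equation, V = (1/n) R^(2/3) S^(1/2) = (1/0.026) × 2.54^(2/3) × 0.0058^(1/2) = 5.45 m/s.

V = 5.45 m/s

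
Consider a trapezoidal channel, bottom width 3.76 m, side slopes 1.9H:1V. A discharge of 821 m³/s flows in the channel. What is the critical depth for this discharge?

y_c = 7.32 m

At critical depth, Q² T / (g A³) = 1, i.e. A³/T = Q²/g = 821²/9.81 = 68710.
Trying y = 8.95 m: A³/T = 169900 — too large.
Trying y = 6.49 m: A³/T = 40070 — too small.
Trying y = 7.32 m: A³/T = 68510 — matches.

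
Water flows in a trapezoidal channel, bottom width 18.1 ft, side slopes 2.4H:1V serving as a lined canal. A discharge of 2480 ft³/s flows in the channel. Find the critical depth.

At critical depth, Q² T / (g A³) = 1, i.e. A³/T = Q²/g = 2480²/32.2 = 191000.
Try y = 5.01 ft: A³/T = 81560 — too small.
Try y = 7.33 ft: A³/T = 336100 — too large.
Try y = 6.31 ft: A³/T = 190800 — close enough.

y_c = 6.31 ft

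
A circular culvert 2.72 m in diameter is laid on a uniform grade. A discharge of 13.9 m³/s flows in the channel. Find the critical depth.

y_c = 1.67 m

At critical depth, Q² T / (g A³) = 1, i.e. A³/T = Q²/g = 13.9²/9.81 = 19.7.
Trying y = 1.18 m: A³/T = 5.238 — low.
Trying y = 2.12 m: A³/T = 50.87 — high.
Trying y = 1.67 m: A³/T = 19.77 — ≈ 19.7.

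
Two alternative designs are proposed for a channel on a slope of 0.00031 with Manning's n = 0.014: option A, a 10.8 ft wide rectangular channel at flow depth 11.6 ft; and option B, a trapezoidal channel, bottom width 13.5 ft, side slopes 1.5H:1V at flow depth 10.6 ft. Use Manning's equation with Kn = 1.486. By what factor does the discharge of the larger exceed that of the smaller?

Channel A: Flow area A = b·y = 10.8 × 11.6 = 125.3 ft². Wetted perimeter P = b + 2y = 10.8 + 2×11.6 = 34 ft. Hydraulic radius R = A/P = 125.3/34 = 3.685 ft. Q_A = (1.486/0.014)·125.3·3.685^(2/3)·√0.00031 = 558.5 ft³/s.
Channel B: With bottom width b = 13.5 ft and side slope z = 1.5: A = (b + zy)y = (13.5 + 1.5×10.6)×10.6 = 311.6 ft²; P = b + 2y√(1+z²) = 13.5 + 2×10.6×1.803 = 51.72 ft. Hydraulic radius R = A/P = 311.6/51.72 = 6.026 ft. Q_B = (1.486/0.014)·311.6·6.026^(2/3)·√0.00031 = 1929 ft³/s.
The larger discharge is 1929 ft³/s and the smaller is 558.5 ft³/s; the ratio is 3.45.

3.45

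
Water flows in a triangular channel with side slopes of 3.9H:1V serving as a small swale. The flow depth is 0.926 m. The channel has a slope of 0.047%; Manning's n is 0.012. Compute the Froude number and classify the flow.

For a triangular section with side slope z = 3.9: A = zy² = 3.9×0.926² = 3.344 m²; P = 2y√(1+z²) = 2×0.926×4.026 = 7.456 m.
Hydraulic radius R = A/P = 3.344/7.456 = 0.4485 m.
V = (1/n) R^(2/3) √S = (1/0.012) × 0.4485^(2/3) × √0.00047 = 1.059 m/s. Hydraulic depth D_h = A/T = 3.344/7.223 = 0.463 m.
Froude number Fr = V/√(g·D_h) = 1.059/√(9.81×0.463) = 0.497, which is less than 1, so the flow is subcritical.

subcritical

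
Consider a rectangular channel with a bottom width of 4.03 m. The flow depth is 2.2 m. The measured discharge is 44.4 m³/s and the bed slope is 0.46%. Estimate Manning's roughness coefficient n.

Flow area A = b·y = 4.03 × 2.2 = 8.866 m². Wetted perimeter P = b + 2y = 4.03 + 2×2.2 = 8.43 m.
Hydraulic radius R = A/P = 8.866/8.43 = 1.052 m.
Rearranging Manning's equation: n = (1/Q) A R^(2/3) S^(1/2) = (1/44.4) × 8.866 × 1.052^(2/3) × √0.0046 = 0.014.

n = 0.014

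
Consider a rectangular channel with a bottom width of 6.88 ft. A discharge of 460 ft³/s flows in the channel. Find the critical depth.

For a rectangular channel, critical depth y_c = (q²/g)^(1/3) where q = Q/b = 460/6.88 = 66.86 ft²/s.
So y_c = (66.86²/32.2)^(1/3) = 5.18 ft.

y_c = 5.18 ft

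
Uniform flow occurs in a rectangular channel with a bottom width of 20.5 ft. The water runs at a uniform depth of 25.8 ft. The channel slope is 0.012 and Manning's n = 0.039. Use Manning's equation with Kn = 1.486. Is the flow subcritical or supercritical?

subcritical

Flow area A = b·y = 20.5 × 25.8 = 528.9 ft². Wetted perimeter P = b + 2y = 20.5 + 2×25.8 = 72.1 ft.
Hydraulic radius R = A/P = 528.9/72.1 = 7.336 ft.
V = (1.486/n) R^(2/3) √S = (1.486/0.039) × 7.336^(2/3) × √0.012 = 15.76 ft/s. Hydraulic depth D_h = A/T = 528.9/20.5 = 25.8 ft.
Froude number Fr = V/√(g·D_h) = 15.76/√(32.2×25.8) = 0.547, which is less than 1, so the flow is subcritical.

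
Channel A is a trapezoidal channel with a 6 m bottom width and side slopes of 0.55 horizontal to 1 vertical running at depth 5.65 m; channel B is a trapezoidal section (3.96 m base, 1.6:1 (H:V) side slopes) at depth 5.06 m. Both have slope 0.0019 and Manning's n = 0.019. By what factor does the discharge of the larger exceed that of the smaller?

Channel A: With bottom width b = 6 m and side slope z = 0.55: A = (b + zy)y = (6 + 0.55×5.65)×5.65 = 51.46 m²; P = b + 2y√(1+z²) = 6 + 2×5.65×1.141 = 18.9 m. Hydraulic radius R = A/P = 51.46/18.9 = 2.723 m. Q_A = (1/0.019)·51.46·2.723^(2/3)·√0.0019 = 230.2 m³/s.
Channel B: With bottom width b = 3.96 m and side slope z = 1.6: A = (b + zy)y = (3.96 + 1.6×5.06)×5.06 = 61 m²; P = b + 2y√(1+z²) = 3.96 + 2×5.06×1.887 = 23.05 m. Hydraulic radius R = A/P = 61/23.05 = 2.646 m. Q_B = (1/0.019)·61·2.646^(2/3)·√0.0019 = 267.7 m³/s.
The larger discharge is 267.7 m³/s and the smaller is 230.2 m³/s; the ratio is 1.16.

1.16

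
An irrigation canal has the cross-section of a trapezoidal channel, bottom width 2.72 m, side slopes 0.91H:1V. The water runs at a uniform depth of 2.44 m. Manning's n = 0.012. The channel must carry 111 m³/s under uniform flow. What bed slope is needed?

With bottom width b = 2.72 m and side slope z = 0.91: A = (b + zy)y = (2.72 + 0.91×2.44)×2.44 = 12.05 m²; P = b + 2y√(1+z²) = 2.72 + 2×2.44×1.352 = 9.318 m.
Hydraulic radius R = A/P = 12.05/9.318 = 1.294 m.
From Manning's equation, S = [nQ / (1 A R^(2/3))]² = [0.012 × 111 / (1 × 12.05 × 1.294^(2/3))]² = 0.00866.

S = 0.00866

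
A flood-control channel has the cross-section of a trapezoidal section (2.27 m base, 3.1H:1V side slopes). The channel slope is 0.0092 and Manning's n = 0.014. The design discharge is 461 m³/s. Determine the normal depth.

y_n = 3.47 m

Manning's equation rearranged: A R^(2/3) = nQ / (1·√S) = 0.014 × 461 / (√0.0092) = 67.29.
Trying y = 3.94 m: A R^(2/3) = 91.87 — over.
Trying y = 3.01 m: A R^(2/3) = 47.69 — short.
Trying y = 3.47 m: A R^(2/3) = 67.31 — matches.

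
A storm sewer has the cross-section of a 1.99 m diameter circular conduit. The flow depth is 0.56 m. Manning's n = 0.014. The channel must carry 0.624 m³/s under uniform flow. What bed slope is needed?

For a circular section of diameter D = 1.99 m at depth y = 0.56 m, the central angle is θ = 2 arccos(1 − 2y/D) = 2.237 rad. Then A = (D²/8)(θ − sin θ) = 0.7179 m² and P = Dθ/2 = 2.225 m.
Hydraulic radius R = A/P = 0.7179/2.225 = 0.3226 m.
From Manning's equation, S = [nQ / (1 A R^(2/3))]² = [0.014 × 0.624 / (1 × 0.7179 × 0.3226^(2/3))]² = 0.000669.

S = 0.000669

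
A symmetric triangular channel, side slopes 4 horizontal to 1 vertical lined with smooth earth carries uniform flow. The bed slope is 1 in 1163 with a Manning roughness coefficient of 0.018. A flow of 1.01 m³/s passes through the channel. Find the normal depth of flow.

Manning's equation rearranged: A R^(2/3) = nQ / (1·√S) = 0.018 × 1.01 / (√0.0008598) = 0.62.
At y = 0.665 m: A R^(2/3) = 0.832 — too large.
At y = 0.437 m: A R^(2/3) = 0.2716 — too small.
At y = 0.596 m: A R^(2/3) = 0.6212 — close enough.

y_n = 0.596 m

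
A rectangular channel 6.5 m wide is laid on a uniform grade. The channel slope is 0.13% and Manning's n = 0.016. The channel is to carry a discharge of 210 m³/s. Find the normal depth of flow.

y_n = 8.17 m

Manning's equation rearranged: A R^(2/3) = nQ / (1·√S) = 0.016 × 210 / (√0.0013) = 93.19.
Try y = 6.7 m: A R^(2/3) = 73.41 — short.
Try y = 8.17 m: A R^(2/3) = 93.2 — ≈ 93.19.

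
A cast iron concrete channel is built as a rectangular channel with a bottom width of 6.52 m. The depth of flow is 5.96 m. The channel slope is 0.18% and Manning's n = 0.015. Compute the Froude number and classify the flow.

Flow area A = b·y = 6.52 × 5.96 = 38.86 m². Wetted perimeter P = b + 2y = 6.52 + 2×5.96 = 18.44 m.
Hydraulic radius R = A/P = 38.86/18.44 = 2.107 m.
V = (1/n) R^(2/3) √S = (1/0.015) × 2.107^(2/3) × √0.0018 = 4.649 m/s. Hydraulic depth D_h = A/T = 38.86/6.52 = 5.96 m.
Froude number Fr = V/√(g·D_h) = 4.649/√(9.81×5.96) = 0.608, which is less than 1, so the flow is subcritical.

subcritical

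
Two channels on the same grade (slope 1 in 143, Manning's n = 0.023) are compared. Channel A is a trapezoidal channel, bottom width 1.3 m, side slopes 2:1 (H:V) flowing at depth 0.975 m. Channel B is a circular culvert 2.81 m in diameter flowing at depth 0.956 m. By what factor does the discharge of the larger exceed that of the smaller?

1.76

Channel A: With bottom width b = 1.3 m and side slope z = 2: A = (b + zy)y = (1.3 + 2×0.975)×0.975 = 3.169 m²; P = b + 2y√(1+z²) = 1.3 + 2×0.975×2.236 = 5.66 m. Hydraulic radius R = A/P = 3.169/5.66 = 0.5598 m. Q_A = (1/0.023)·3.169·0.5598^(2/3)·√0.006993 = 7.826 m³/s.
Channel B: For a circular section of diameter D = 2.81 m at depth y = 0.956 m, the central angle is θ = 2 arccos(1 − 2y/D) = 2.491 rad. Then A = (D²/8)(θ − sin θ) = 1.861 m² and P = Dθ/2 = 3.5 m. Hydraulic radius R = A/P = 1.861/3.5 = 0.5317 m. Q_B = (1/0.023)·1.861·0.5317^(2/3)·√0.006993 = 4.441 m³/s.
The larger discharge is 7.826 m³/s and the smaller is 4.441 m³/s; the ratio is 1.76.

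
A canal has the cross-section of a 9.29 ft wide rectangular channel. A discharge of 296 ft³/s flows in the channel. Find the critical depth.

For a rectangular channel, critical depth y_c = (q²/g)^(1/3) where q = Q/b = 296/9.29 = 31.86 ft²/s.
So y_c = (31.86²/32.2)^(1/3) = 3.16 ft.

y_c = 3.16 ft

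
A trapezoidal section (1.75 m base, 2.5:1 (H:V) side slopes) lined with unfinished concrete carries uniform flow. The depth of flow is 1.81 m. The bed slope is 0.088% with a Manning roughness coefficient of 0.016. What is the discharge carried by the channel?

With bottom width b = 1.75 m and side slope z = 2.5: A = (b + zy)y = (1.75 + 2.5×1.81)×1.81 = 11.36 m²; P = b + 2y√(1+z²) = 1.75 + 2×1.81×2.693 = 11.5 m.
Hydraulic radius R = A/P = 11.36/11.5 = 0.9879 m.
Manning's equation: Q = (1/n) A R^(2/3) S^(1/2) = (1/0.016) × 11.36 × 0.9879^(2/3) × 0.00088^(1/2) = 20.9 m³/s.

Q = 20.9 m³/s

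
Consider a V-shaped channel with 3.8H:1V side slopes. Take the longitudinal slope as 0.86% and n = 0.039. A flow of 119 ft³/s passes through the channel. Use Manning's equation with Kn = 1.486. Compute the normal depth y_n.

Manning's equation rearranged: A R^(2/3) = nQ / (1.486·√S) = 0.039 × 119 / (1.486 × √0.0086) = 33.68.
Trying y = 3.42 ft: A R^(2/3) = 62.15 — over.
Trying y = 2.03 ft: A R^(2/3) = 15.47 — short.
Trying y = 2.72 ft: A R^(2/3) = 33.75 — close enough.

y_n = 2.72 ft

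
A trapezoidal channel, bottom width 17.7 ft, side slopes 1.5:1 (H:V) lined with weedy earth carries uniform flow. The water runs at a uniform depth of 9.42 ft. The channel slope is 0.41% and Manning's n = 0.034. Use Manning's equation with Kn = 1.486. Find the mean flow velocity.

With bottom width b = 17.7 ft and side slope z = 1.5: A = (b + zy)y = (17.7 + 1.5×9.42)×9.42 = 299.8 ft²; P = b + 2y√(1+z²) = 17.7 + 2×9.42×1.803 = 51.66 ft.
Hydraulic radius R = A/P = 299.8/51.66 = 5.804 ft.
From Manning's equation, V = (1.486/n) R^(2/3) S^(1/2) = (1.486/0.034) × 5.804^(2/3) × 0.0041^(1/2) = 9.04 ft/s.

V = 9.04 ft/s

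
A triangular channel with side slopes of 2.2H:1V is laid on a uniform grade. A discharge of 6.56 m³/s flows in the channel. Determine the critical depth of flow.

At critical depth, Q² T / (g A³) = 1, i.e. A³/T = Q²/g = 6.56²/9.81 = 4.387.
Trying y = 0.786 m: A³/T = 0.726 — too small.
Trying y = 1.42 m: A³/T = 13.97 — too large.
Trying y = 1.13 m: A³/T = 4.459 — matches.

y_c = 1.13 m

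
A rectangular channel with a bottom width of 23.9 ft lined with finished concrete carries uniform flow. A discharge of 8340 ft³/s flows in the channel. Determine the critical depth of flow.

y_c = 15.6 ft

For a rectangular channel, critical depth y_c = (q²/g)^(1/3) where q = Q/b = 8340/23.9 = 349 ft²/s.
So y_c = (349²/32.2)^(1/3) = 15.6 ft.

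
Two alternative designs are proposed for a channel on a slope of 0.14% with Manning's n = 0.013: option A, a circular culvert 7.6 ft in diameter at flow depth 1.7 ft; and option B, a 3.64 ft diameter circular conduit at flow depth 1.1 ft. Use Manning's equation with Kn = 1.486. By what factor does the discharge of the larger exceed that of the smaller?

3.93

Channel A: For a circular section of diameter D = 7.6 ft at depth y = 1.7 ft, the central angle is θ = 2 arccos(1 − 2y/D) = 1.971 rad. Then A = (D²/8)(θ − sin θ) = 7.577 ft² and P = Dθ/2 = 7.488 ft. Hydraulic radius R = A/P = 7.577/7.488 = 1.012 ft. Q_A = (1.486/0.013)·7.577·1.012^(2/3)·√0.0014 = 32.66 ft³/s.
Channel B: For a circular section of diameter D = 3.64 ft at depth y = 1.1 ft, the central angle is θ = 2 arccos(1 − 2y/D) = 2.328 rad. Then A = (D²/8)(θ − sin θ) = 2.652 ft² and P = Dθ/2 = 4.237 ft. Hydraulic radius R = A/P = 2.652/4.237 = 0.626 ft. Q_B = (1.486/0.013)·2.652·0.626^(2/3)·√0.0014 = 8.301 ft³/s.
The larger discharge is 32.66 ft³/s and the smaller is 8.301 ft³/s; the ratio is 3.93.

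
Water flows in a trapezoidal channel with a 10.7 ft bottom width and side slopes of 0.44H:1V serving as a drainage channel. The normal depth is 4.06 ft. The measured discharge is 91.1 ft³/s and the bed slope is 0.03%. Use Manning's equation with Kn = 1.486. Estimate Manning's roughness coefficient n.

With bottom width b = 10.7 ft and side slope z = 0.44: A = (b + zy)y = (10.7 + 0.44×4.06)×4.06 = 50.69 ft²; P = b + 2y√(1+z²) = 10.7 + 2×4.06×1.093 = 19.57 ft.
Hydraulic radius R = A/P = 50.69/19.57 = 2.59 ft.
Rearranging Manning's equation: n = (1.486/Q) A R^(2/3) S^(1/2) = (1.486/91.1) × 50.69 × 2.59^(2/3) × √0.0003 = 0.027.

n = 0.027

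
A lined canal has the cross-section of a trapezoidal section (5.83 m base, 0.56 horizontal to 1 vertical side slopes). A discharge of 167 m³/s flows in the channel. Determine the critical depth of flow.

y_c = 3.84 m

At critical depth, Q² T / (g A³) = 1, i.e. A³/T = Q²/g = 167²/9.81 = 2843.
At y = 4.46 m: A³/T = 4733 — over.
At y = 3.33 m: A³/T = 1760 — short.
At y = 3.84 m: A³/T = 2841 — close enough.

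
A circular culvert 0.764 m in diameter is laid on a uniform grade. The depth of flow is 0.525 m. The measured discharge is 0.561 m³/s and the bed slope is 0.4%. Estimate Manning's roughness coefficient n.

For a circular section of diameter D = 0.764 m at depth y = 0.525 m, the central angle is θ = 2 arccos(1 − 2y/D) = 3.909 rad. Then A = (D²/8)(θ − sin θ) = 0.3359 m² and P = Dθ/2 = 1.493 m.
Hydraulic radius R = A/P = 0.3359/1.493 = 0.2249 m.
Rearranging Manning's equation: n = (1/Q) A R^(2/3) S^(1/2) = (1/0.561) × 0.3359 × 0.2249^(2/3) × √0.004 = 0.014.

n = 0.014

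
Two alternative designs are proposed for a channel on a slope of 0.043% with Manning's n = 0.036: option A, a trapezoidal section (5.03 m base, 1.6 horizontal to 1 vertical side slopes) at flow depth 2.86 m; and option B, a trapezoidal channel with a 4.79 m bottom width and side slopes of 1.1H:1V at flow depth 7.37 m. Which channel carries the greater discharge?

Channel A: With bottom width b = 5.03 m and side slope z = 1.6: A = (b + zy)y = (5.03 + 1.6×2.86)×2.86 = 27.47 m²; P = b + 2y√(1+z²) = 5.03 + 2×2.86×1.887 = 15.82 m. Hydraulic radius R = A/P = 27.47/15.82 = 1.736 m. Q_A = (1/0.036)·27.47·1.736^(2/3)·√0.00043 = 22.86 m³/s.
Channel B: With bottom width b = 4.79 m and side slope z = 1.1: A = (b + zy)y = (4.79 + 1.1×7.37)×7.37 = 95.05 m²; P = b + 2y√(1+z²) = 4.79 + 2×7.37×1.487 = 26.7 m. Hydraulic radius R = A/P = 95.05/26.7 = 3.56 m. Q_B = (1/0.036)·95.05·3.56^(2/3)·√0.00043 = 127.6 m³/s.
Q_A = 22.86 m³/s vs Q_B = 127.6 m³/s, so channel B carries more.

channel B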